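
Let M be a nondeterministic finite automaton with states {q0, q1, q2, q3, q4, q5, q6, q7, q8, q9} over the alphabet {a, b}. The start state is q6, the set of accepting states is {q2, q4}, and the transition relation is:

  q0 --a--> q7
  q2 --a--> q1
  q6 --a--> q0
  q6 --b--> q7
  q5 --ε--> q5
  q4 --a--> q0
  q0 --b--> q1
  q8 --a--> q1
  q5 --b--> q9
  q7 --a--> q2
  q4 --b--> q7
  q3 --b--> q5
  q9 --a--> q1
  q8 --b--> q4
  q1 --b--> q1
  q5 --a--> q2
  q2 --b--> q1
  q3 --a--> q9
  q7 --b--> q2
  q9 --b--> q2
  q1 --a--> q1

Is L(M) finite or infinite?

finite

The useful states (reachable from q6 and able to reach an accepting state) are {q0, q2, q6, q7}.
Restricted to these states the transition graph has no cycle, so every accepting path has bounded length and L is finite.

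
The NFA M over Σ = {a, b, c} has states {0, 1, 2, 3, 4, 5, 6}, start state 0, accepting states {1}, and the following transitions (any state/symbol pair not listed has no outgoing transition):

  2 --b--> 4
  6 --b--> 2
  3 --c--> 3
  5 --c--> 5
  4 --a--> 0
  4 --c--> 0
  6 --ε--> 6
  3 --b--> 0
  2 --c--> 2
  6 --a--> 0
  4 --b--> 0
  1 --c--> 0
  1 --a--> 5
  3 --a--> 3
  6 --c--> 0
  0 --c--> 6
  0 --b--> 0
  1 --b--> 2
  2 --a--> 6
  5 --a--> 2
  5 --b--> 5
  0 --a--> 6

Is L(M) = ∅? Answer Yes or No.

The states reachable from the start state are {0, 2, 4, 6}.
None of the accepting states {1} is reachable, so no string is accepted and L(M) = ∅.

Yes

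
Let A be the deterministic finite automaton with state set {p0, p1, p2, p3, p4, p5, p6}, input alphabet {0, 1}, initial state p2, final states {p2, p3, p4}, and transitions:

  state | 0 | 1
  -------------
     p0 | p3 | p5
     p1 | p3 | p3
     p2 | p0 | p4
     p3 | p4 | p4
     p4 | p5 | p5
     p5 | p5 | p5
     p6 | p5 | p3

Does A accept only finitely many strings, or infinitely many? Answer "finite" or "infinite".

finite

The useful states (reachable from p2 and able to reach an accepting state) are {p0, p2, p3, p4}.
Restricted to these states the transition graph has no cycle, so every accepting path has bounded length and L is finite.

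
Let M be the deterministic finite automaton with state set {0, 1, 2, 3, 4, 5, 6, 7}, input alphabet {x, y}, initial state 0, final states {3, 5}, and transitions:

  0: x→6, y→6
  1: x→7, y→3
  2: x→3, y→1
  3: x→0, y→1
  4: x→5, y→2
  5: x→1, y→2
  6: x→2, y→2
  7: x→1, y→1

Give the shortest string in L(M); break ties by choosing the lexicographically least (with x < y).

xxx

A breadth-first search from 0 reaches an accepting state first via the path 0 → 6 → 2 → 3 on input xxx.
No string of length < 3 is accepted (BFS exhausts all shorter strings without reaching an accepting state), and xxx is the lexicographically least accepting string of length 3.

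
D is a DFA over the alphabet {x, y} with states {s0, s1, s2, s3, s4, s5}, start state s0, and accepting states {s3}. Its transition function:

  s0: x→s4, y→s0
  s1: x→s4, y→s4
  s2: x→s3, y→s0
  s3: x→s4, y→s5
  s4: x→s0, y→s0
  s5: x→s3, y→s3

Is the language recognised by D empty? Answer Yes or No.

The states reachable from the start state are {s0, s4}.
None of the accepting states {s3} is reachable, so no string is accepted and L(D) = ∅.

Yes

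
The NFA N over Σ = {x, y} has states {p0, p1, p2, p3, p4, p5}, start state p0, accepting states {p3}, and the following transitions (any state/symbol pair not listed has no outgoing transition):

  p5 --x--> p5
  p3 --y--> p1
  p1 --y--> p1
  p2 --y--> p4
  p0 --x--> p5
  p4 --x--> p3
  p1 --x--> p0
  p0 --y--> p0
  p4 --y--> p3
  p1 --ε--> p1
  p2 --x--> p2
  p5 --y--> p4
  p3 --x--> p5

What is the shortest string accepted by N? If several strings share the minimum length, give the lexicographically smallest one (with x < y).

A breadth-first search from p0 reaches an accepting state first via the path p0 → p5 → p4 → p3 on input xyx.
No string of length < 3 is accepted (BFS exhausts all shorter strings without reaching an accepting state), and xyx is the lexicographically least accepting string of length 3.

xyx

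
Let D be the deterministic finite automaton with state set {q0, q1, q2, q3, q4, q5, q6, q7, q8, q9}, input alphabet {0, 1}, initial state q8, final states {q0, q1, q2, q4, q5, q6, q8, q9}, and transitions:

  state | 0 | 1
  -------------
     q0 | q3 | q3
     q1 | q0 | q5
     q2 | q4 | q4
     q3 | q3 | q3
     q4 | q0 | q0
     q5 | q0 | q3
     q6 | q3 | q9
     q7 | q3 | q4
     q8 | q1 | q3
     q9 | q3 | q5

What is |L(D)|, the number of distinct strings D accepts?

5

The useful subgraph on states {q0, q1, q5, q8} is acyclic, so L(D) is finite; the longest accepting path visits 4 useful states, giving maximum string length 3.
Counting accepting paths from q8 by length: 1 of length 0, 1 of length 1, 2 of length 2, 1 of length 3. Total 5.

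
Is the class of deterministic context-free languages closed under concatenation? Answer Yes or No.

Take L₁ = {ε, c} (finite, hence regular and DCFL) and L₂ = {c aⁿbⁿ : n≥0} ∪ {cc aⁿb²ⁿ : n≥0} (a DCFL: the number of leading c's tells the DPDA whether to pop one stack symbol per b or per two b's). Then L₁L₂ ∩ cca⁺b* = {cc aⁿbⁿ : n≥1} ∪ {cc aⁿb²ⁿ : n≥1}. If L₁L₂ were a DCFL, so would be this intersection with a regular set, and a DPDA for it started from its configuration after reading cc would accept {aⁿbⁿ : n≥1} ∪ {aⁿb²ⁿ : n≥1}, which no deterministic PDA accepts (a DPDA for it would have a single run on aⁿb²ⁿ, accepting after the prefix aⁿbⁿ and accepting again after n more b's; an ordinary PDA that simulates it on a's and b's and, at any moment when it is accepting, may switch to reading only a fresh letter d while feeding each d to the simulation as a b, would accept aⁱbʲdᵏ (k≥1) exactly when both aⁱbʲ and aⁱbʲ⁺ᵏ are in the language, i.e. its language intersected with the regular set a*b*d⁺ would be exactly {aⁿbⁿdⁿ : n≥1} — impossible, since context-free languages are closed under intersection with regular sets and {aⁿbⁿdⁿ} is not context-free). Hence L₁L₂ is not a DCFL.

No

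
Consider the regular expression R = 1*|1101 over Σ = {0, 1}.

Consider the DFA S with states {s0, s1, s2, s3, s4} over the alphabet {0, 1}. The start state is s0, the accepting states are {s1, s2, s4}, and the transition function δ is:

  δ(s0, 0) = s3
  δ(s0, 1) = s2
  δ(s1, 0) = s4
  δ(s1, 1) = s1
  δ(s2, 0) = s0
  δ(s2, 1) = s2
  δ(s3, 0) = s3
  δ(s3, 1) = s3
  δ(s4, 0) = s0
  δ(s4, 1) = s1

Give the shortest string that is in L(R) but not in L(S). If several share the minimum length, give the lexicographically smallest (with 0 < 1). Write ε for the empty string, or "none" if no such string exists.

ε

The empty string ε is accepted by R but not by S.
Since ε is the unique shortest string, it is the required witness.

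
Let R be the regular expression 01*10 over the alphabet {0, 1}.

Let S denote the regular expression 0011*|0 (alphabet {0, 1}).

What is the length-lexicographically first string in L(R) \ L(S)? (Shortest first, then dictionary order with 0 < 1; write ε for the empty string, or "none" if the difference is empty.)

010

The string 010 is accepted by R but not by S.
No shorter string lies in the difference, and 010 is the lexicographically first length-3 string in L(R) \ L(S).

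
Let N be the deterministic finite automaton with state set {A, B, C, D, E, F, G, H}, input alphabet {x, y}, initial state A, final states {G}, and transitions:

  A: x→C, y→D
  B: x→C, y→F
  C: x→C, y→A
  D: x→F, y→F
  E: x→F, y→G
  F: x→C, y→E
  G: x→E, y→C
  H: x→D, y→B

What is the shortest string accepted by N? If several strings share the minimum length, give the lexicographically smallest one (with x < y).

A breadth-first search from A reaches an accepting state first via the path A → D → F → E → G on input yxyy.
No string of length < 4 is accepted (BFS exhausts all shorter strings without reaching an accepting state), and yxyy is the lexicographically least accepting string of length 4.

yxyy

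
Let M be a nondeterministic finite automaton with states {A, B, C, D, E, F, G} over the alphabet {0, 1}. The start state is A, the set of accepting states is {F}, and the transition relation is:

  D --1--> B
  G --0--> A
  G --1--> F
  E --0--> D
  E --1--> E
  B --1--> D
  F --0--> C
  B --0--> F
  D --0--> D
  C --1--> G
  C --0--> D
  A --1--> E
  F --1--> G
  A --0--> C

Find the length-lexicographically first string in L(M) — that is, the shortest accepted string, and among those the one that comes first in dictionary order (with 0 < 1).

A breadth-first search from A reaches an accepting state first via the path A → C → G → F on input 011.
No string of length < 3 is accepted (BFS exhausts all shorter strings without reaching an accepting state), and 011 is the lexicographically least accepting string of length 3.

011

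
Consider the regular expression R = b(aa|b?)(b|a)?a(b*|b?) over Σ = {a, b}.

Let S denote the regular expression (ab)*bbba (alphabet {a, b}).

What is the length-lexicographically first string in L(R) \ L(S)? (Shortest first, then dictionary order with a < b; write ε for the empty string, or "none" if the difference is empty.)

ba

The string ba is accepted by R but not by S.
No shorter string lies in the difference, and ba is the lexicographically first length-2 string in L(R) \ L(S).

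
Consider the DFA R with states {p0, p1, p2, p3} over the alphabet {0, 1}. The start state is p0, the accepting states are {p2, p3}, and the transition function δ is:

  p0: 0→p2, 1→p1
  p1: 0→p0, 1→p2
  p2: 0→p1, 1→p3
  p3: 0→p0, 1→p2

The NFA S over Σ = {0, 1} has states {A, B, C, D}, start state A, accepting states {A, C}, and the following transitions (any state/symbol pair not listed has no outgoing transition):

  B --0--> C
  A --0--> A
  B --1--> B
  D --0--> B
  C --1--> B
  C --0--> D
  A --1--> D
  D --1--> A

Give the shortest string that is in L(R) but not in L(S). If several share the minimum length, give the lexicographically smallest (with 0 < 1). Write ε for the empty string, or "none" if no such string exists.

01

The string 01 is accepted by R but not by S.
No shorter string lies in the difference, and 01 is the lexicographically first length-2 string in L(R) \ L(S).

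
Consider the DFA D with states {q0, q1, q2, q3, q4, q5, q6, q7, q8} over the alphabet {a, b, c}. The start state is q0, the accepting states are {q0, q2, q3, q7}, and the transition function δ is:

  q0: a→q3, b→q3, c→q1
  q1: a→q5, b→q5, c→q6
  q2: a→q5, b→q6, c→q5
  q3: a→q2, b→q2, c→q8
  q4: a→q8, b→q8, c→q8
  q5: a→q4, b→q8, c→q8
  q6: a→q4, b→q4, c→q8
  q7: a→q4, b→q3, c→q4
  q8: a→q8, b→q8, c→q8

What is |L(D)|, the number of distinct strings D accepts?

7

The useful subgraph on states {q0, q2, q3} is acyclic, so L(D) is finite; the longest accepting path visits 3 useful states, giving maximum string length 2.
Counting accepting paths from q0 by length: 1 of length 0, 2 of length 1, 4 of length 2. Total 7.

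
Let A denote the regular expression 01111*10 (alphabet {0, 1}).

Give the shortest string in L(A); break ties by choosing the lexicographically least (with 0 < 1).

By inspection of the expression, no string of length less than 6 matches, and 011110 is the lexicographically first match of length 6.

011110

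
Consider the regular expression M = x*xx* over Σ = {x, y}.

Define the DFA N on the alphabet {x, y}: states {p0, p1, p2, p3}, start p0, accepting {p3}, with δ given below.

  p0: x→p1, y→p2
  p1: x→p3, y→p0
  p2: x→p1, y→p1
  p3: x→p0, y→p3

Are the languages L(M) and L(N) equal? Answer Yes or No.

The string x is accepted by M but rejected by N.
So L(M) ≠ L(N).

No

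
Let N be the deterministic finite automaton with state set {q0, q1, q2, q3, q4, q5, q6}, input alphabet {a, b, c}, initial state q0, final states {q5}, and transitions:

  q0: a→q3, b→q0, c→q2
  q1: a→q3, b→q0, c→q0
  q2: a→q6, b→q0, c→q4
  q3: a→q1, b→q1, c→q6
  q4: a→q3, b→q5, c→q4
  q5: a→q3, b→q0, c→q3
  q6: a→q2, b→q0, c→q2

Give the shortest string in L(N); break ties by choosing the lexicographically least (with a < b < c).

ccb

A breadth-first search from q0 reaches an accepting state first via the path q0 → q2 → q4 → q5 on input ccb.
No string of length < 3 is accepted (BFS exhausts all shorter strings without reaching an accepting state), and ccb is the lexicographically least accepting string of length 3.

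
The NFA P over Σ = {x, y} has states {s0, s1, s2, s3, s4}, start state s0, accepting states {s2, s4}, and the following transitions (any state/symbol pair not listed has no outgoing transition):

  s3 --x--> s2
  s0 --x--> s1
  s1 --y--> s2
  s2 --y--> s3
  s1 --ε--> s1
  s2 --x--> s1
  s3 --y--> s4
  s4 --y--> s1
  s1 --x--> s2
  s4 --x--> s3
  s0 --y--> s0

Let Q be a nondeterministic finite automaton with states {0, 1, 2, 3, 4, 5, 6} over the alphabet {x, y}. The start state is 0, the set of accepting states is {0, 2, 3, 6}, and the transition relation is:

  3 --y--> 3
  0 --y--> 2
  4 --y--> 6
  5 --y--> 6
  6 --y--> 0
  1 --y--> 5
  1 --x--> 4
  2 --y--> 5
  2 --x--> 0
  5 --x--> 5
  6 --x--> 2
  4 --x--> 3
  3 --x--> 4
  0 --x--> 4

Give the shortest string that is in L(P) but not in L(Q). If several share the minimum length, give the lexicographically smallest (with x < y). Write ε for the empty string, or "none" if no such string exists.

The string yxx is accepted by P but not by Q.
No shorter string lies in the difference, and yxx is the lexicographically first length-3 string in L(P) \ L(Q).

yxx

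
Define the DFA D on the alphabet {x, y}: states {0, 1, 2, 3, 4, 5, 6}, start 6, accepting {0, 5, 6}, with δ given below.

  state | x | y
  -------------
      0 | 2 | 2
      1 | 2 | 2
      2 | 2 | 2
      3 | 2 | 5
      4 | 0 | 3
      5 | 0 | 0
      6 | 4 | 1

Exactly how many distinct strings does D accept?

The useful subgraph on states {0, 3, 4, 5, 6} is acyclic, so L(D) is finite; the longest accepting path visits 5 useful states, giving maximum string length 4.
Counting accepting paths from 6 by length: 1 of length 0, 1 of length 2, 1 of length 3, 2 of length 4. Total 5.

5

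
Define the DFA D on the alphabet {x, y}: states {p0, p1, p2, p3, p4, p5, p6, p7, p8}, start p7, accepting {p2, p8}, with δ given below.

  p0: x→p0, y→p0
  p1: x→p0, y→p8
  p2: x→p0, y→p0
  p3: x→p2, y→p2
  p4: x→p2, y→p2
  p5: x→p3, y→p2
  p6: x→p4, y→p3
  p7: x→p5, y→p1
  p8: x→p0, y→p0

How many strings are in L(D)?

The useful subgraph on states {p1, p2, p3, p5, p7, p8} is acyclic, so L(D) is finite; the longest accepting path visits 4 useful states, giving maximum string length 3.
Counting accepting paths from p7 by length: 2 of length 2, 2 of length 3. Total 4.

4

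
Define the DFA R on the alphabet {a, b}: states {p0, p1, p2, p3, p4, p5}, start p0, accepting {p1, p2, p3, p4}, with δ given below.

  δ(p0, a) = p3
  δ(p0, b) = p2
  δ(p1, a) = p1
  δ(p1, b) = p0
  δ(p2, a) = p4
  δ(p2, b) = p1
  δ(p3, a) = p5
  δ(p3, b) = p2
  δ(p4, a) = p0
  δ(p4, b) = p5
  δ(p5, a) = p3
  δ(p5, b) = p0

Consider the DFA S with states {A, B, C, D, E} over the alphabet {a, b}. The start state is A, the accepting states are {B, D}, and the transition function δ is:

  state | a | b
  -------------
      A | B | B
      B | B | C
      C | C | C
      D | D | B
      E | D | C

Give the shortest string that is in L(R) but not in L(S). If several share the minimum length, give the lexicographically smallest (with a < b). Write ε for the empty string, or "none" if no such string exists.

The string ab is accepted by R but not by S.
No shorter string lies in the difference, and ab is the lexicographically first length-2 string in L(R) \ L(S).

ab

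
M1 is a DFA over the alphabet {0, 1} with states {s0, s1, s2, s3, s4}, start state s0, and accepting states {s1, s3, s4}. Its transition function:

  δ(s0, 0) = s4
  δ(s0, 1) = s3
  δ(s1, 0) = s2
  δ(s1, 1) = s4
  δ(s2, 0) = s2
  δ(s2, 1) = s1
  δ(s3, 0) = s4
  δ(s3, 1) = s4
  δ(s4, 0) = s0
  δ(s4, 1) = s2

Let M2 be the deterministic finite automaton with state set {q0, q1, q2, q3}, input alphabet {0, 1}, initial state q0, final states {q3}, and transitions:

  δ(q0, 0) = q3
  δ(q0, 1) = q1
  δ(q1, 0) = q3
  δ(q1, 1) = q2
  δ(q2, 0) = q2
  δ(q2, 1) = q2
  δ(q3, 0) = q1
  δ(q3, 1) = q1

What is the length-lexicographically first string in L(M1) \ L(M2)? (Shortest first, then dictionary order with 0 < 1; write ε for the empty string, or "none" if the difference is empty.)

The string 1 is accepted by M1 but not by M2.
No shorter string lies in the difference, and 1 is the lexicographically first length-1 string in L(M1) \ L(M2).

1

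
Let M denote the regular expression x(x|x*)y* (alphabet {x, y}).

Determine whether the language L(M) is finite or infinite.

infinite

The expression contains a Kleene star applied to a subexpression that matches at least one nonempty string, so it matches strings of unbounded length.
Hence L(M) is infinite.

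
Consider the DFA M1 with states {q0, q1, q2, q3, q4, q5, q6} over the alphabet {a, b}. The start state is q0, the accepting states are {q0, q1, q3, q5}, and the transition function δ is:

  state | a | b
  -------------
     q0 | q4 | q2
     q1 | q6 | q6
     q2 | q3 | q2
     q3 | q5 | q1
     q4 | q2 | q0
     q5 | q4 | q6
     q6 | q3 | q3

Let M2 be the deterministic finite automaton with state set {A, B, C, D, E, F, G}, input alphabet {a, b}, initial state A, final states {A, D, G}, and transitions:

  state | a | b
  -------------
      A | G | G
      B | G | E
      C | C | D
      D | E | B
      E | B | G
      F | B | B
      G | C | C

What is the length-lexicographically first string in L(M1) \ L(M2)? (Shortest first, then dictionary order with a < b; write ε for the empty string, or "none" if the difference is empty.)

The string ab is accepted by M1 but not by M2.
No shorter string lies in the difference, and ab is the lexicographically first length-2 string in L(M1) \ L(M2).

ab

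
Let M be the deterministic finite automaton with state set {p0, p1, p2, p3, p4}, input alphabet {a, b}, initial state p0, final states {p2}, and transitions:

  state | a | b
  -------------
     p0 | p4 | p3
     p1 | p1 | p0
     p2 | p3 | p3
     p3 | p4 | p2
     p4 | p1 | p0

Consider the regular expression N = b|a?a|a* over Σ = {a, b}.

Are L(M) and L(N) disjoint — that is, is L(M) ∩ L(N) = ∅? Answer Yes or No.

Yes

Converting the expression N to a DFA (subset construction, then merging equivalent states) gives the minimal DFA with states {n0, n1, n2, n3}, start state n0, accepting states {n0, n1, n2} and transitions n0: a→n1, b→n2; n1: a→n1, b→n3; n2: a→n3, b→n3; n3: a→n3, b→n3.
Exploring the product automaton M × N from the start pair (p0, n0), following both machines on each input symbol, reaches 9 state pairs: (p0, n0), (p4, n1), (p3, n2), (p1, n1), (p0, n3), (p4, n3), (p2, n3), (p3, n3), (p1, n3).
M accepts in {p2} and N accepts in {n0, n1, n2}; no reachable pair has both components accepting, so no string drives both machines to acceptance simultaneously and L(M) ∩ L(N) = ∅.
So no string is accepted by both, and the intersection is empty.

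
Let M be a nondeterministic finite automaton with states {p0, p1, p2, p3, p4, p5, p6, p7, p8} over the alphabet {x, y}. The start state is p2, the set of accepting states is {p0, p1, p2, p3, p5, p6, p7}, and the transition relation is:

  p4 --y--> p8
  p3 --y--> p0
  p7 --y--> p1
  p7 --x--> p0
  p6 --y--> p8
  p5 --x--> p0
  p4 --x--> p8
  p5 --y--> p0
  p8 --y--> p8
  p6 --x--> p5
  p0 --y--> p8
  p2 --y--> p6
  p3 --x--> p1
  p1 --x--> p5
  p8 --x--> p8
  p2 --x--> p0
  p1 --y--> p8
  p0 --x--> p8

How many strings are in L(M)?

The useful subgraph on states {p0, p2, p5, p6} is acyclic, so L(M) is finite; the longest accepting path visits 4 useful states, giving maximum string length 3.
Counting accepting paths from p2 by length: 1 of length 0, 2 of length 1, 1 of length 2, 2 of length 3. Total 6.

6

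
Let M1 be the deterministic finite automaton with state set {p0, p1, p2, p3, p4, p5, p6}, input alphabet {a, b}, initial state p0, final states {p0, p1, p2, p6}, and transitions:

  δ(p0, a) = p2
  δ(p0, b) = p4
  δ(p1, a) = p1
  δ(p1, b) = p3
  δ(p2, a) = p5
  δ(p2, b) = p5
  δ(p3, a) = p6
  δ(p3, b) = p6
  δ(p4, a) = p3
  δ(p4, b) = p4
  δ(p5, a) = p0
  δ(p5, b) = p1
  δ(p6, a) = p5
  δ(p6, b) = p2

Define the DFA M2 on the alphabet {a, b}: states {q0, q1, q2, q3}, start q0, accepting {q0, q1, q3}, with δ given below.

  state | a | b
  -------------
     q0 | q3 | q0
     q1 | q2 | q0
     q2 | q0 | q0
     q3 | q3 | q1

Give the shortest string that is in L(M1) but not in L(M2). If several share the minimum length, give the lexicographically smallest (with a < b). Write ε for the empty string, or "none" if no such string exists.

The string aba is accepted by M1 but not by M2.
No shorter string lies in the difference, and aba is the lexicographically first length-3 string in L(M1) \ L(M2).

aba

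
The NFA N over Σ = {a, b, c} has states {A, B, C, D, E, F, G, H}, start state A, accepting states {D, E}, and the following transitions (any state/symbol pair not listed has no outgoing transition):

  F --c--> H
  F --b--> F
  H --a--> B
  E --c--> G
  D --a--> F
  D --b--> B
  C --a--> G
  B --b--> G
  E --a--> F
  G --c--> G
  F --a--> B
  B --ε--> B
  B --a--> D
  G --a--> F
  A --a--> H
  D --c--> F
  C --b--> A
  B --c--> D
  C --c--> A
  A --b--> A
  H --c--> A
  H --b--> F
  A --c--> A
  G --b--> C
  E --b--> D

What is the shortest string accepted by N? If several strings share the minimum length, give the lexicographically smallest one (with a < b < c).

aaa

A breadth-first search from A reaches an accepting state first via the path A → H → B → D on input aaa.
No string of length < 3 is accepted (BFS exhausts all shorter strings without reaching an accepting state), and aaa is the lexicographically least accepting string of length 3.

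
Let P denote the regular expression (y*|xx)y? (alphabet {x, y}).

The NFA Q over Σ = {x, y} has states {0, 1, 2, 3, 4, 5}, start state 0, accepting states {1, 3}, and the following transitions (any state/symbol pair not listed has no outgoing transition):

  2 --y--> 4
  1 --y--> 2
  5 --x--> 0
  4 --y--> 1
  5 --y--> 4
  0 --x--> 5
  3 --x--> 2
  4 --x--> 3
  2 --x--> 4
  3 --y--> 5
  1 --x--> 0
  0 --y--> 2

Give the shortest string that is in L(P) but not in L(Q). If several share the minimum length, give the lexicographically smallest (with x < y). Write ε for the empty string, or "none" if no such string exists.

The empty string ε is accepted by P but not by Q.
Since ε is the unique shortest string, it is the required witness.

ε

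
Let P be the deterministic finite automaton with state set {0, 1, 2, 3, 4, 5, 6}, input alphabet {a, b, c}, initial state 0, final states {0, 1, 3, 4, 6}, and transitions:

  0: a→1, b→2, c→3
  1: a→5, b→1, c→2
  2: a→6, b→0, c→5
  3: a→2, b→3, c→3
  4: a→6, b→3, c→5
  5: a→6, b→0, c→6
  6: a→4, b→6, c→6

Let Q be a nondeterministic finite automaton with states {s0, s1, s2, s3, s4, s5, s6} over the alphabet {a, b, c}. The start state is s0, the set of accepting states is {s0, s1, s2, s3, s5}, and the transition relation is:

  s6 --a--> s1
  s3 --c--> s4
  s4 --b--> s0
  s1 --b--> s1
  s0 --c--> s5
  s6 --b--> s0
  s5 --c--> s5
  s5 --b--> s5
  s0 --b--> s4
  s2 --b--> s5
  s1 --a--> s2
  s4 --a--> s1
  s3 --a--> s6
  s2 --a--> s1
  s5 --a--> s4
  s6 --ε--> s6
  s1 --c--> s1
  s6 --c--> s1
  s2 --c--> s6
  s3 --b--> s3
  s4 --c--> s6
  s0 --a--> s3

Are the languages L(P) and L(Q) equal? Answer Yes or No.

Exploring the product automaton P × Q from the start pair (0, s0), following both machines on each input symbol, reaches 7 state pairs: (0, s0), (1, s3), (2, s4), (3, s5), (5, s6), (6, s1), (4, s2).
P accepts in {0, 1, 3, 4, 6} and Q accepts in {s0, s1, s2, s3, s5}. In every reachable pair the two components are either both accepting — (0, s0), (1, s3), (3, s5), (6, s1), (4, s2) — or both non-accepting, so no string is accepted by exactly one of the machines: L(P) \ L(Q) and L(Q) \ L(P) are both empty.
Hence every string is accepted by P iff it is accepted by Q, and the two languages coincide.

Yes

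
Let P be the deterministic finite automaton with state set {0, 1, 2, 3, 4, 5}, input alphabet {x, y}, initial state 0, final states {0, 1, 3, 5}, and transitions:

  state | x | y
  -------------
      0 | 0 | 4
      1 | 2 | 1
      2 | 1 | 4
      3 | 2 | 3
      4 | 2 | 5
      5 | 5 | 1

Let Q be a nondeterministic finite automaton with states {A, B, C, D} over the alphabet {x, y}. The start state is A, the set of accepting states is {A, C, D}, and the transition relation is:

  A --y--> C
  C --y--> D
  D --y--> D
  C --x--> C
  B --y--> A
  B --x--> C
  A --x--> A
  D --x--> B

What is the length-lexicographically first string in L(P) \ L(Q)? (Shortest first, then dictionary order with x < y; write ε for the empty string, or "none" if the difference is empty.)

yyx

The string yyx is accepted by P but not by Q.
No shorter string lies in the difference, and yyx is the lexicographically first length-3 string in L(P) \ L(Q).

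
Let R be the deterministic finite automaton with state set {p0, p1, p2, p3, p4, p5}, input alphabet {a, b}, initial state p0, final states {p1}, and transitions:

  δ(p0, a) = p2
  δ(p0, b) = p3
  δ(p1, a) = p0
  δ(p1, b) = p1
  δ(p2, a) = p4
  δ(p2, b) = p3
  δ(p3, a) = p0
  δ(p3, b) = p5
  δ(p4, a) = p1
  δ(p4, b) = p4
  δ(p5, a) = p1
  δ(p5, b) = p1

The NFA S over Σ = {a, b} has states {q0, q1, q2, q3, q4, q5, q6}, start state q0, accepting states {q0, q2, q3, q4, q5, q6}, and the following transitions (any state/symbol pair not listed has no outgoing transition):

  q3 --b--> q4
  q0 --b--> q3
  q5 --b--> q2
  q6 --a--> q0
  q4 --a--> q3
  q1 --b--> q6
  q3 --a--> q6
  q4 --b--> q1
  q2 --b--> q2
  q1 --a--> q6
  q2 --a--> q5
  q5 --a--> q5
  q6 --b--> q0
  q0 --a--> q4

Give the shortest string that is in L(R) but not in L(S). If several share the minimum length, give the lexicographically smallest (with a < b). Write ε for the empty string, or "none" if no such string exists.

bbb

The string bbb is accepted by R but not by S.
No shorter string lies in the difference, and bbb is the lexicographically first length-3 string in L(R) \ L(S).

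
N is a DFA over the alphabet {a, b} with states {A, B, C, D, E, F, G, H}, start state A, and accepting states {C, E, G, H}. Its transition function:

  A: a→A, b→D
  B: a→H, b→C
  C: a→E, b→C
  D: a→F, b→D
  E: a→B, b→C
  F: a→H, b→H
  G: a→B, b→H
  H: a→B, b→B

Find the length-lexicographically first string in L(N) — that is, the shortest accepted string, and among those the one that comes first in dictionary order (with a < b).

baa

A breadth-first search from A reaches an accepting state first via the path A → D → F → H on input baa.
No string of length < 3 is accepted (BFS exhausts all shorter strings without reaching an accepting state), and baa is the lexicographically least accepting string of length 3.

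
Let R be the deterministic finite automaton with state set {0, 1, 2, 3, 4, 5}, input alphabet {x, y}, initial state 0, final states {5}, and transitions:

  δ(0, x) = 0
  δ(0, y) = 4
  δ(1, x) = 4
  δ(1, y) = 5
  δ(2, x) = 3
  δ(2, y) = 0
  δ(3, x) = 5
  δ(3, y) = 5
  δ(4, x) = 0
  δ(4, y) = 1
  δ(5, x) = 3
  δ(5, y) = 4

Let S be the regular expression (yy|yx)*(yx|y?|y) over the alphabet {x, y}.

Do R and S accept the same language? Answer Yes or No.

No

The string xyyy is accepted by R but rejected by S.
So L(R) ≠ L(S).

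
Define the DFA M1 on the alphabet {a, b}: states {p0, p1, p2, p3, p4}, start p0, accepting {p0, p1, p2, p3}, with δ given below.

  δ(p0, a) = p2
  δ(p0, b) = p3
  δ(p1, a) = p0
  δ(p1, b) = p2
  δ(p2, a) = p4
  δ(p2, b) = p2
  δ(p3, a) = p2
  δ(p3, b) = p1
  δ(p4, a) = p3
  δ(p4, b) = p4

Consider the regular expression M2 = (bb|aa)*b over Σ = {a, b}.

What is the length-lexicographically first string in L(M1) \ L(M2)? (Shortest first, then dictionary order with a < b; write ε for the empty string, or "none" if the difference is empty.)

ε

The empty string ε is accepted by M1 but not by M2.
Since ε is the unique shortest string, it is the required witness.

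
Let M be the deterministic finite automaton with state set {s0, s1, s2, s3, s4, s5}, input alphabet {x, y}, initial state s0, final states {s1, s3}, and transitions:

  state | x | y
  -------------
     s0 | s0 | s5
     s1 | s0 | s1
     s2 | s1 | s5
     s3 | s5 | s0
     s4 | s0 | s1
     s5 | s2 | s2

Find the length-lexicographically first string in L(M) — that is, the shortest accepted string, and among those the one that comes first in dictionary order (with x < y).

yxx

A breadth-first search from s0 reaches an accepting state first via the path s0 → s5 → s2 → s1 on input yxx.
No string of length < 3 is accepted (BFS exhausts all shorter strings without reaching an accepting state), and yxx is the lexicographically least accepting string of length 3.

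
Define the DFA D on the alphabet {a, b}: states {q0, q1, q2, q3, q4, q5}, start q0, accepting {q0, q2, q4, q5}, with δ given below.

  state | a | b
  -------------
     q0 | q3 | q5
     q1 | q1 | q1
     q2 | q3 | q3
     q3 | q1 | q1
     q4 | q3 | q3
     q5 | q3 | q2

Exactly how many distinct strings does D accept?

The useful subgraph on states {q0, q2, q5} is acyclic, so L(D) is finite; the longest accepting path visits 3 useful states, giving maximum string length 2.
Counting accepting paths from q0 by length: 1 of length 0, 1 of length 1, 1 of length 2. Total 3.

3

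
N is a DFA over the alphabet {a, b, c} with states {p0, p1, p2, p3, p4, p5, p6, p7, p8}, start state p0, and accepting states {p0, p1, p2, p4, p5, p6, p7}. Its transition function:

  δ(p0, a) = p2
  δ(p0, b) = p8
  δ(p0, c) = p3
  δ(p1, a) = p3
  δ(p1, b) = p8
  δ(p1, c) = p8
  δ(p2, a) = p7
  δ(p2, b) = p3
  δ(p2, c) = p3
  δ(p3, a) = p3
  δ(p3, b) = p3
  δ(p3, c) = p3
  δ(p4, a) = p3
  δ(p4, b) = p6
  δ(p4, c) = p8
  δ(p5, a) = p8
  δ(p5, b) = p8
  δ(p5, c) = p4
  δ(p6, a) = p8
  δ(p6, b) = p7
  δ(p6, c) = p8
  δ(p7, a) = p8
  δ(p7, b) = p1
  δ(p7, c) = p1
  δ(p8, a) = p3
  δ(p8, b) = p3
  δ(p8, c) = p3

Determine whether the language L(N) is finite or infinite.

The useful states (reachable from p0 and able to reach an accepting state) are {p0, p1, p2, p7}.
Restricted to these states the transition graph has no cycle, so every accepting path has bounded length and L is finite.

finite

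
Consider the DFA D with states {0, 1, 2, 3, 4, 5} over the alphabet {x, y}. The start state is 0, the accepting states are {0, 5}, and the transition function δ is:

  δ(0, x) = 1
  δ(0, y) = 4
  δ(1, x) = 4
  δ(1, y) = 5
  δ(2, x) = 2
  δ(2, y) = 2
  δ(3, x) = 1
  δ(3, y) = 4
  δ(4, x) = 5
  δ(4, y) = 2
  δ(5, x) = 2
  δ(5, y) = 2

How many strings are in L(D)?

4

The useful subgraph on states {0, 1, 4, 5} is acyclic, so L(D) is finite; the longest accepting path visits 4 useful states, giving maximum string length 3.
Counting accepting paths from 0 by length: 1 of length 0, 2 of length 2, 1 of length 3. Total 4.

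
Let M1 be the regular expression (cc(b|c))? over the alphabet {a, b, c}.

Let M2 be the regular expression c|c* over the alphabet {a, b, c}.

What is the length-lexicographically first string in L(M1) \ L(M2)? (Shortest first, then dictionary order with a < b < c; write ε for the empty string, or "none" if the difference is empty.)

The string ccb is accepted by M1 but not by M2.
No shorter string lies in the difference, and ccb is the lexicographically first length-3 string in L(M1) \ L(M2).

ccb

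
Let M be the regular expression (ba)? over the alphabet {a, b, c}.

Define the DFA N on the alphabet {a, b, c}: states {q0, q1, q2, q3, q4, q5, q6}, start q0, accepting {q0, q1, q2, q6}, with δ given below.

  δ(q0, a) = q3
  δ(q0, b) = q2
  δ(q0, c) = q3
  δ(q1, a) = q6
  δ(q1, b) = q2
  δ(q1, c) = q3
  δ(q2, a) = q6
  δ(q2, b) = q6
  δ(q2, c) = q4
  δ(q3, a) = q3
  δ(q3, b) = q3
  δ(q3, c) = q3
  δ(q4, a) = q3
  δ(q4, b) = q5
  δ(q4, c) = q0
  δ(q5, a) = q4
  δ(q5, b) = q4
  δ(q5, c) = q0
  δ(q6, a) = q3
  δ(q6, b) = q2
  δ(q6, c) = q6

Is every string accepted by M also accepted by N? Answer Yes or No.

Converting the expression M to a DFA (subset construction, then merging equivalent states) gives the minimal DFA with states {m0, m1, m2, m3}, start state m0, accepting states {m0, m3} and transitions m0: a→m1, b→m2, c→m1; m1: a→m1, b→m1, c→m1; m2: a→m3, b→m1, c→m1; m3: a→m1, b→m1, c→m1.
Exploring the product automaton M × N from the start pair (m0, q0), following both machines on each input symbol, reaches 9 state pairs: (m0, q0), (m1, q3), (m2, q2), (m3, q6), (m1, q6), (m1, q4), (m1, q2), (m1, q5), (m1, q0).
M accepts in {m0, m3} and N accepts in {q0, q1, q2, q6}. The reachable pairs whose M-component is accepting are (m0, q0), (m3, q6); in each of them the N-component is accepting too, so the product for L(M) \ L(N) (M-component accepting, N-component rejecting) has no reachable accepting pair and the difference is empty.
Hence every string in L(M) is also in L(N).

Yes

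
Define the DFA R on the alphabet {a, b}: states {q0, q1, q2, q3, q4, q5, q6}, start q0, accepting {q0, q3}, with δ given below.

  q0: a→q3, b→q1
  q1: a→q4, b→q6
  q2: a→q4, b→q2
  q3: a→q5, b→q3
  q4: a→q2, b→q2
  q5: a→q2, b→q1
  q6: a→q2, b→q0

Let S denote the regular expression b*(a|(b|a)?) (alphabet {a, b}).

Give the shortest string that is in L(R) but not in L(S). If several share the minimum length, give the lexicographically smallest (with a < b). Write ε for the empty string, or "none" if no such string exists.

The string ab is accepted by R but not by S.
No shorter string lies in the difference, and ab is the lexicographically first length-2 string in L(R) \ L(S).

ab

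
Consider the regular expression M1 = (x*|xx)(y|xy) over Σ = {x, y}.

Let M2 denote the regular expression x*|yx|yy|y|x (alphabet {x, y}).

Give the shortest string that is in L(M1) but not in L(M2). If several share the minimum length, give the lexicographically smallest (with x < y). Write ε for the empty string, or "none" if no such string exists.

The string xy is accepted by M1 but not by M2.
No shorter string lies in the difference, and xy is the lexicographically first length-2 string in L(M1) \ L(M2).

xy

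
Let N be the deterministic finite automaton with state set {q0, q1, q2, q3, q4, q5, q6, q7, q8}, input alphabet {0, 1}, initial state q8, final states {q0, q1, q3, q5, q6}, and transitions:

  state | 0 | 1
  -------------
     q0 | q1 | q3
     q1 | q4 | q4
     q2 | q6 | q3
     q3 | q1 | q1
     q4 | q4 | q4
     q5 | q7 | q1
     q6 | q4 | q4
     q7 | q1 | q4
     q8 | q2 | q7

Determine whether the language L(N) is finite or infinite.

The useful states (reachable from q8 and able to reach an accepting state) are {q1, q2, q3, q6, q7, q8}.
Restricted to these states the transition graph has no cycle, so every accepting path has bounded length and L is finite.

finite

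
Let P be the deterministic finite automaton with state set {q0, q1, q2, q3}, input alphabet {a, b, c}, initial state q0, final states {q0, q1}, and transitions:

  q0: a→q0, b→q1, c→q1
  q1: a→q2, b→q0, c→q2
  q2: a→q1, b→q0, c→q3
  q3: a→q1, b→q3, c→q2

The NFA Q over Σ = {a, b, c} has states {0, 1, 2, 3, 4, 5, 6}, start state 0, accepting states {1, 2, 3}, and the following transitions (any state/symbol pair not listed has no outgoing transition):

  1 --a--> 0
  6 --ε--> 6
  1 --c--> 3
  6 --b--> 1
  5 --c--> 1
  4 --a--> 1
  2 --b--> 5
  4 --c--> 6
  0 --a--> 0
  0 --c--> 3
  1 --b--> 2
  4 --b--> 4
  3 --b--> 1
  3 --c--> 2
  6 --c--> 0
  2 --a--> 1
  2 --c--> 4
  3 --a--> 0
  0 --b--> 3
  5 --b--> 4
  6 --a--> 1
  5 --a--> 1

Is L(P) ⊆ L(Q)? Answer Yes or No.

No

The empty string ε is in L(P) but not in L(Q).
So L(P) ⊄ L(Q).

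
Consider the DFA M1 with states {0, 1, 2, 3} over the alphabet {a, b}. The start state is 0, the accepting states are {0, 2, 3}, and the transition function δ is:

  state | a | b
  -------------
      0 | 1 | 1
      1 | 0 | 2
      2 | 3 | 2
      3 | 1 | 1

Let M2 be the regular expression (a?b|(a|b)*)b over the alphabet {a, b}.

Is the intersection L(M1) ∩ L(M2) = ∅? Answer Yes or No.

No

The string ab is accepted by both M1 and M2.
Hence L(M1) ∩ L(M2) ≠ ∅.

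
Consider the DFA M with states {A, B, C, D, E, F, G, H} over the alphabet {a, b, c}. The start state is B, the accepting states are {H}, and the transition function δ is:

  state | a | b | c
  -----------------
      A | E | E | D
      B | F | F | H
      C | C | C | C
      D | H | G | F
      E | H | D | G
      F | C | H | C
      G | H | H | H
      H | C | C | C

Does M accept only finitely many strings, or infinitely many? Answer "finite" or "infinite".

The useful states (reachable from B and able to reach an accepting state) are {B, F, H}.
Restricted to these states the transition graph has no cycle, so every accepting path has bounded length and L is finite.

finite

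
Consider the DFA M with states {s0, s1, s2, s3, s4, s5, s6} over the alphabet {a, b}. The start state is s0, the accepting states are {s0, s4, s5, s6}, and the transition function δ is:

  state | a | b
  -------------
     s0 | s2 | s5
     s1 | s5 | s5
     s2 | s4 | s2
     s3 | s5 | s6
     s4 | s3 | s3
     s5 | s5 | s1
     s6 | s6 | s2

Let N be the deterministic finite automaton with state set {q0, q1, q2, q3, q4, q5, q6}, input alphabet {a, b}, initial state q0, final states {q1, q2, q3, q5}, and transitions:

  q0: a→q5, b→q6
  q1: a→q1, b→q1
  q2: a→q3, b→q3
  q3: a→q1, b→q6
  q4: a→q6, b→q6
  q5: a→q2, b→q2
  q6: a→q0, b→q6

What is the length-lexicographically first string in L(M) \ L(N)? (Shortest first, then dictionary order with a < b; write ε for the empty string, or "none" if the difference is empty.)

ε

The empty string ε is accepted by M but not by N.
Since ε is the unique shortest string, it is the required witness.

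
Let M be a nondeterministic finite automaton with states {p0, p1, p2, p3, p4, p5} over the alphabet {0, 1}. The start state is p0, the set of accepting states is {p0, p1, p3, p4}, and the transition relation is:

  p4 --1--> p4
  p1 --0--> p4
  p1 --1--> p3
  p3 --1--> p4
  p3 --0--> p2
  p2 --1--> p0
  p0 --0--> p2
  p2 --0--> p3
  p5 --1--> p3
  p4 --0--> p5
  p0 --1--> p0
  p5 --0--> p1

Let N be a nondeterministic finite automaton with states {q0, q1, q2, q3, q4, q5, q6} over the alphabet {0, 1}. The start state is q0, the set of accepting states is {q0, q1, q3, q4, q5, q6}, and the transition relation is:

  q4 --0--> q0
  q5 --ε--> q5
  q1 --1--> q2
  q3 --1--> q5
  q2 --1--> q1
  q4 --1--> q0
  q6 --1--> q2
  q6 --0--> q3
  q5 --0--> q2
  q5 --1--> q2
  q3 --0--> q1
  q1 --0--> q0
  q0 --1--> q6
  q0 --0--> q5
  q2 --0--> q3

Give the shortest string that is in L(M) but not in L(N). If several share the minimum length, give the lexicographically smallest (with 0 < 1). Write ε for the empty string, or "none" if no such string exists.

The string 00 is accepted by M but not by N.
No shorter string lies in the difference, and 00 is the lexicographically first length-2 string in L(M) \ L(N).

00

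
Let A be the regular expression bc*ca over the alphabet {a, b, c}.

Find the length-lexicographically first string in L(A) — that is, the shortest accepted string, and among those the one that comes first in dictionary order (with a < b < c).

bca

By inspection of the expression, no string of length less than 3 matches, and bca is the lexicographically first match of length 3.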